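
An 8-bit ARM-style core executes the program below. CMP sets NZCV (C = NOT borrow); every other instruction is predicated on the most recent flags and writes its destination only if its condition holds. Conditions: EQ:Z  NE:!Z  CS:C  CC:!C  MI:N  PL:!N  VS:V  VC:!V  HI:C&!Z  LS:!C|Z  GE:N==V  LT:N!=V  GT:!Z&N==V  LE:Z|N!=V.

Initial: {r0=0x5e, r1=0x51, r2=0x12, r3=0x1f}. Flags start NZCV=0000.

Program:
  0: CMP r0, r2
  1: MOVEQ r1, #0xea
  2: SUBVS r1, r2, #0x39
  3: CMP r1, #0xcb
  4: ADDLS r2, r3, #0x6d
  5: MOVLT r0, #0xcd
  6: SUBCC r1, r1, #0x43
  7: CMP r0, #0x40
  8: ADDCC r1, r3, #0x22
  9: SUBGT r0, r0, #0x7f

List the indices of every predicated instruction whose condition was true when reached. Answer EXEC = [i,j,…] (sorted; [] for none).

[0] flags=0010 → (cmp)
[1] flags=0010 EQ?F → skip
[2] flags=0010 VS?F → skip
[3] flags=1001 → (cmp)
[4] flags=1001 LS?T → r2=0x8c
[5] flags=1001 LT?F → skip
[6] flags=1001 CC?T → r1=0x0e
[7] flags=0010 → (cmp)
[8] flags=0010 CC?F → skip
[9] flags=0010 GT?T → r0=0xdf

EXEC = [4,6,9]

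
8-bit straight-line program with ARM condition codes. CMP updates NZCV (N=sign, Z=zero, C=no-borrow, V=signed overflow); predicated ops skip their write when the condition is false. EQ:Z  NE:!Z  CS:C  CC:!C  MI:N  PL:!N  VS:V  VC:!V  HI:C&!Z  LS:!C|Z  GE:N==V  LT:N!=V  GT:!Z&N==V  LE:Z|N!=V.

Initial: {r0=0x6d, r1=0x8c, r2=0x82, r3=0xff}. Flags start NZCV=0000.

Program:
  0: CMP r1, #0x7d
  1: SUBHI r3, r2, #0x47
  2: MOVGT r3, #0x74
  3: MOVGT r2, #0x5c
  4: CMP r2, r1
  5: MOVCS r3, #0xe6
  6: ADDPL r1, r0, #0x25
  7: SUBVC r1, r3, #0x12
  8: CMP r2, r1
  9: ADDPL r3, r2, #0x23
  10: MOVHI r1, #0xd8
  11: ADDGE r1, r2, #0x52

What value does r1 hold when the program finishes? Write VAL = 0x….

[0] flags=0011 → (cmp)
[1] flags=0011 HI?T → r3=0x3b
[2] flags=0011 GT?F → skip
[3] flags=0011 GT?F → skip
[4] flags=1000 → (cmp)
[5] flags=1000 CS?F → skip
[6] flags=1000 PL?F → skip
[7] flags=1000 VC?T → r1=0x29
[8] flags=0011 → (cmp)
[9] flags=0011 PL?T → r3=0xa5
[10] flags=0011 HI?T → r1=0xd8
[11] flags=0011 GE?F → skip

VAL = 0xd8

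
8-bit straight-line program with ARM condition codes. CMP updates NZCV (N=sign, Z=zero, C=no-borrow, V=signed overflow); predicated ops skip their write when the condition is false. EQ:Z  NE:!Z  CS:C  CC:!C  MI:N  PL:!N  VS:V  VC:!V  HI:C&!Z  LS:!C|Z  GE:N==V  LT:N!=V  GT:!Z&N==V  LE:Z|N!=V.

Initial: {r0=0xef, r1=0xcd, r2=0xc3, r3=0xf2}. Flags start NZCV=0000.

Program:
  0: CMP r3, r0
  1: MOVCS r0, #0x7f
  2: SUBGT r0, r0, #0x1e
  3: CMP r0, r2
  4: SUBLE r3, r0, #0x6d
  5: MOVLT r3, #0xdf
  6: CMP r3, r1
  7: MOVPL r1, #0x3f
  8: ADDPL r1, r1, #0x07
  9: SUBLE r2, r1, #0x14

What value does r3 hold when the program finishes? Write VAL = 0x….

[0] flags=0010 → (cmp)
[1] flags=0010 CS?T → r0=0x7f
[2] flags=0010 GT?T → r0=0x61
[3] flags=1001 → (cmp)
[4] flags=1001 LE?F → skip
[5] flags=1001 LT?F → skip
[6] flags=0010 → (cmp)
[7] flags=0010 PL?T → r1=0x3f
[8] flags=0010 PL?T → r1=0x46
[9] flags=0010 LE?F → skip

VAL = 0xf2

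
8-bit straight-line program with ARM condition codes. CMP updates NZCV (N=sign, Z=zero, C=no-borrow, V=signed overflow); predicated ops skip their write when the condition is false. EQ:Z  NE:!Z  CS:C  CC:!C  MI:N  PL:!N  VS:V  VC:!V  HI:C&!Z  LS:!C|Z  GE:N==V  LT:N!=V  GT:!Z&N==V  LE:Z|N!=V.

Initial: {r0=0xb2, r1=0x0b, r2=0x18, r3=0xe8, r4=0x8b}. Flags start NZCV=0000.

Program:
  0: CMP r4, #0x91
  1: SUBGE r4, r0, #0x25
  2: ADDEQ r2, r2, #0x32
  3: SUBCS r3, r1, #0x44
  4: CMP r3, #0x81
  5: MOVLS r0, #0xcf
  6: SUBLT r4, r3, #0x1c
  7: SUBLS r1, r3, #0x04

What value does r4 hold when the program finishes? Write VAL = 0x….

0: ✓ CMP  NZCV=1000
1: · SUBGE
2: · ADDEQ
3: · SUBCS
4: ✓ CMP  NZCV=0010
5: · MOVLS
6: · SUBLT
7: · SUBLS

VAL = 0x8b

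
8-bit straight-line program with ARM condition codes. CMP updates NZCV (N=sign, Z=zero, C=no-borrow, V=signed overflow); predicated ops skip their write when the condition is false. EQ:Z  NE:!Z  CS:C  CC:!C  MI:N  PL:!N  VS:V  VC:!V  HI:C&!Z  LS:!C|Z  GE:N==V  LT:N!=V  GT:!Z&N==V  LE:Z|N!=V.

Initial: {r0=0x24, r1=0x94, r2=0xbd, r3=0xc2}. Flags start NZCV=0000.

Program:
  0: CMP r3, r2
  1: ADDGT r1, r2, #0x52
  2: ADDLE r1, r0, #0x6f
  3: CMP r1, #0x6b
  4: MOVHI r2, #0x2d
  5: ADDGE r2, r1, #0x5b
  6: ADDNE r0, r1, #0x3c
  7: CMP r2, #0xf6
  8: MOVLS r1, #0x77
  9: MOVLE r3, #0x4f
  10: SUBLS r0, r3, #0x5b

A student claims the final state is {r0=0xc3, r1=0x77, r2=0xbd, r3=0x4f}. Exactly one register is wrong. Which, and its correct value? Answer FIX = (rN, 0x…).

0: ✓ CMP  NZCV=0010
1: ✓ ADDGT  r1←0x0f
2: · ADDLE
3: ✓ CMP  NZCV=1000
4: · MOVHI
5: · ADDGE
6: ✓ ADDNE  r0←0x4b
7: ✓ CMP  NZCV=1000
8: ✓ MOVLS  r1←0x77
9: ✓ MOVLE  r3←0x4f
10: ✓ SUBLS  r0←0xf4

FIX = (r0, 0xf4)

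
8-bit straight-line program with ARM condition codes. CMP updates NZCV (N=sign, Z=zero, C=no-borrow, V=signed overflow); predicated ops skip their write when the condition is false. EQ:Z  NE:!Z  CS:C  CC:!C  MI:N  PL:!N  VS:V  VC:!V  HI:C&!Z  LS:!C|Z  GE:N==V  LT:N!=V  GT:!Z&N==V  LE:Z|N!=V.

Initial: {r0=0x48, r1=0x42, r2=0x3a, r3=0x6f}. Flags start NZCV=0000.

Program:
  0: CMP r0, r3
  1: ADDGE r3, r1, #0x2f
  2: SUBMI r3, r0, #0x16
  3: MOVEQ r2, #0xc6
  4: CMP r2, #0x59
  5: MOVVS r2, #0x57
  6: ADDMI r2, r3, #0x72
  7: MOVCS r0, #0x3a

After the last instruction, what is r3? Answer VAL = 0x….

VAL = 0x32

0: ✓ CMP  NZCV=1000
1: · ADDGE
2: ✓ SUBMI  r3←0x32
3: · MOVEQ
4: ✓ CMP  NZCV=1000
5: · MOVVS
6: ✓ ADDMI  r2←0xa4
7: · MOVCS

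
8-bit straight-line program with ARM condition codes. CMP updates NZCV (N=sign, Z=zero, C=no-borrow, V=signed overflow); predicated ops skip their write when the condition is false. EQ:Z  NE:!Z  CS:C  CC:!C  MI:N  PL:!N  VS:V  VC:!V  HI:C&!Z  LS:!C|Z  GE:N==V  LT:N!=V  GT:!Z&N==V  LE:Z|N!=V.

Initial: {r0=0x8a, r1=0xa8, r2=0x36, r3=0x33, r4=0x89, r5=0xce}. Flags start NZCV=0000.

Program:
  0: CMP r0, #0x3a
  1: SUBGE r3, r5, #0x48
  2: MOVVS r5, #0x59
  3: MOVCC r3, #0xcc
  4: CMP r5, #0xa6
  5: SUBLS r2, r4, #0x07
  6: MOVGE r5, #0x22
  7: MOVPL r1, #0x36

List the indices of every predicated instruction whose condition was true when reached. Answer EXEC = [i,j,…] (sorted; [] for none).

[0] flags=0011 → (cmp)
[1] flags=0011 GE?F → skip
[2] flags=0011 VS?T → r5=0x59
[3] flags=0011 CC?F → skip
[4] flags=1001 → (cmp)
[5] flags=1001 LS?T → r2=0x82
[6] flags=1001 GE?T → r5=0x22
[7] flags=1001 PL?F → skip

EXEC = [2,5,6]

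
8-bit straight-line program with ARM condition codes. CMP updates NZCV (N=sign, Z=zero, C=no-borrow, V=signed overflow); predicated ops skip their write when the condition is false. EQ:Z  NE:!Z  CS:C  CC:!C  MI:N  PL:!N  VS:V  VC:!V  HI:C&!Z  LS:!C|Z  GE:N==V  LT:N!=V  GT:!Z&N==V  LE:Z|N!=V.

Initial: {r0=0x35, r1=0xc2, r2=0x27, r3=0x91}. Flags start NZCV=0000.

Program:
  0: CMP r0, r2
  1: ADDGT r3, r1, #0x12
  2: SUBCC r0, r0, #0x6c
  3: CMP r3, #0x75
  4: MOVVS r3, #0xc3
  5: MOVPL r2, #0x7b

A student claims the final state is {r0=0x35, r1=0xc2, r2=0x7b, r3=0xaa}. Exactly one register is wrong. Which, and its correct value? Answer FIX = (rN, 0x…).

0: ✓ CMP  NZCV=0010
1: ✓ ADDGT  r3←0xd4
2: · SUBCC
3: ✓ CMP  NZCV=0011
4: ✓ MOVVS  r3←0xc3
5: ✓ MOVPL  r2←0x7b

FIX = (r3, 0xc3)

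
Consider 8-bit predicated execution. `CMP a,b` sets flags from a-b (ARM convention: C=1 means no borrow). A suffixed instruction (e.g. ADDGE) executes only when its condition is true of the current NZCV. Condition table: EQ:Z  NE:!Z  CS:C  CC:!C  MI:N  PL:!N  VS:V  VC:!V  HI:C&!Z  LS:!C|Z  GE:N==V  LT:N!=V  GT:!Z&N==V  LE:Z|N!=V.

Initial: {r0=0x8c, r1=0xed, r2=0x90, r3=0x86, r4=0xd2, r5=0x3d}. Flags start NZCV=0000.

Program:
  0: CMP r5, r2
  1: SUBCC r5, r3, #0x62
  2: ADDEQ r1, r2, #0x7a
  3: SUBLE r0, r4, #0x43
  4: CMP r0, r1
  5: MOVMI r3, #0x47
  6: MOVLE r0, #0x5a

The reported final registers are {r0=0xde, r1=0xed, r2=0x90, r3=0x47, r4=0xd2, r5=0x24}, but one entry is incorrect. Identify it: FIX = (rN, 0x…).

0: ✓ CMP  NZCV=1001
1: ✓ SUBCC  r5←0x24
2: · ADDEQ
3: · SUBLE
4: ✓ CMP  NZCV=1000
5: ✓ MOVMI  r3←0x47
6: ✓ MOVLE  r0←0x5a

FIX = (r0, 0x5a)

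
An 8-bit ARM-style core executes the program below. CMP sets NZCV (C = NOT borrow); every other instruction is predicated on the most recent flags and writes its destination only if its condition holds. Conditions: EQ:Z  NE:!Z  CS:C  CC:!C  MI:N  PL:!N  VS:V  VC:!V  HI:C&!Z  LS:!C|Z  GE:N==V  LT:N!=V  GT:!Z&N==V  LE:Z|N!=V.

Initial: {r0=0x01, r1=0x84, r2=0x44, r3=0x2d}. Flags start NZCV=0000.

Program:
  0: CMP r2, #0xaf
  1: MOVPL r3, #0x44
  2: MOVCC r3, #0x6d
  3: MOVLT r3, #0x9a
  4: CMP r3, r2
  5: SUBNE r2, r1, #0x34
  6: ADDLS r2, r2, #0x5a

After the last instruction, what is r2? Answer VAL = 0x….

0: ✓ CMP  NZCV=1001
1: · MOVPL
2: ✓ MOVCC  r3←0x6d
3: · MOVLT
4: ✓ CMP  NZCV=0010
5: ✓ SUBNE  r2←0x50
6: · ADDLS

VAL = 0x50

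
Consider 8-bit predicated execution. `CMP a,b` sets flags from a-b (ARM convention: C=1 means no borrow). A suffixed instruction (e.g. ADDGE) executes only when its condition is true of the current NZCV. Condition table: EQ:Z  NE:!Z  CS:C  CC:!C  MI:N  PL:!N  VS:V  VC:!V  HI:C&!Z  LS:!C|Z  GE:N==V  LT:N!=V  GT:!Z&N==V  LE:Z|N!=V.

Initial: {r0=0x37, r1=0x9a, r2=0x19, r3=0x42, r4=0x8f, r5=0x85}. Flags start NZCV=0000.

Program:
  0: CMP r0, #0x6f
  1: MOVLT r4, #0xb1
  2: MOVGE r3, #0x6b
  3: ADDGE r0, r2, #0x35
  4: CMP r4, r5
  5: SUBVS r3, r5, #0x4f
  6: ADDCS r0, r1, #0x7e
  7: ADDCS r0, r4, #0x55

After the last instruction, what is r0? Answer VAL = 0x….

VAL = 0x06

0: ✓ CMP  NZCV=1000
1: ✓ MOVLT  r4←0xb1
2: · MOVGE
3: · ADDGE
4: ✓ CMP  NZCV=0010
5: · SUBVS
6: ✓ ADDCS  r0←0x18
7: ✓ ADDCS  r0←0x06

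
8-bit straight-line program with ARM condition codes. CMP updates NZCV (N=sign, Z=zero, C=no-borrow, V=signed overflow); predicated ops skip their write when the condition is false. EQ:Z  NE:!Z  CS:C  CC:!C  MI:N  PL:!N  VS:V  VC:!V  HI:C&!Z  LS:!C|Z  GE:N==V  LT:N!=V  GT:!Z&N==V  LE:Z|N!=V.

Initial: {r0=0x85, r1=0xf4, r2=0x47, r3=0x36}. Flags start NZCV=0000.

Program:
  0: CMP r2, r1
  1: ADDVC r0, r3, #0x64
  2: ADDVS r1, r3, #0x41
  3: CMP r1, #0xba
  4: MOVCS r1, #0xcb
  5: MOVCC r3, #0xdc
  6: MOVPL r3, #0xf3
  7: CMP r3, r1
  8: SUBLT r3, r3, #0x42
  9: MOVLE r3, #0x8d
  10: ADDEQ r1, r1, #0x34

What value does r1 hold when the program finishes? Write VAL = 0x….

VAL = 0xcb

[0] flags=0000 → (cmp)
[1] flags=0000 VC?T → r0=0x9a
[2] flags=0000 VS?F → skip
[3] flags=0010 → (cmp)
[4] flags=0010 CS?T → r1=0xcb
[5] flags=0010 CC?F → skip
[6] flags=0010 PL?T → r3=0xf3
[7] flags=0010 → (cmp)
[8] flags=0010 LT?F → skip
[9] flags=0010 LE?F → skip
[10] flags=0010 EQ?F → skip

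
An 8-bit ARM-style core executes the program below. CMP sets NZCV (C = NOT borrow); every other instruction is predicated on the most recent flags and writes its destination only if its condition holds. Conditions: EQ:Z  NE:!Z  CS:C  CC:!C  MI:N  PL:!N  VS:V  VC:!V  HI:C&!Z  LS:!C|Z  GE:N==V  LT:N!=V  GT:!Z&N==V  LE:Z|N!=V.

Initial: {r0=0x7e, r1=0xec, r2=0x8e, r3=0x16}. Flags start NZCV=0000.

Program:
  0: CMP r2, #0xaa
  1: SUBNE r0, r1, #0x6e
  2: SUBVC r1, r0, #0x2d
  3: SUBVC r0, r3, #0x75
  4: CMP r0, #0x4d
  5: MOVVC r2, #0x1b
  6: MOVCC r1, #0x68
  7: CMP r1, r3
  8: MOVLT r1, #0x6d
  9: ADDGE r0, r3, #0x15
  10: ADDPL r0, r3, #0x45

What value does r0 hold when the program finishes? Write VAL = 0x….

[0] flags=1000 → (cmp)
[1] flags=1000 NE?T → r0=0x7e
[2] flags=1000 VC?T → r1=0x51
[3] flags=1000 VC?T → r0=0xa1
[4] flags=0011 → (cmp)
[5] flags=0011 VC?F → skip
[6] flags=0011 CC?F → skip
[7] flags=0010 → (cmp)
[8] flags=0010 LT?F → skip
[9] flags=0010 GE?T → r0=0x2b
[10] flags=0010 PL?T → r0=0x5b

VAL = 0x5b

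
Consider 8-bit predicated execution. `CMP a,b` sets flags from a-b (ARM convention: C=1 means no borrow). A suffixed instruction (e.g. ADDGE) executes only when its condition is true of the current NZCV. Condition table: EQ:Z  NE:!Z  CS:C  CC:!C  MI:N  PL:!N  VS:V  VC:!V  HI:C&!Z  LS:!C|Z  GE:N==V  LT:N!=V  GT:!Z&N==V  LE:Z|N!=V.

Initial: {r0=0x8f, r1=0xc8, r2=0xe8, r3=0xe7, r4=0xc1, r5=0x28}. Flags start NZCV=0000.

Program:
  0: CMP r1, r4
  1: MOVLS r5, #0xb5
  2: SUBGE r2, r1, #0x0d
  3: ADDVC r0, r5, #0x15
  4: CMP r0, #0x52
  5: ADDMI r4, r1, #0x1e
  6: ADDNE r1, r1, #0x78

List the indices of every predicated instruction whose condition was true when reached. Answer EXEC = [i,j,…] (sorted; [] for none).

0: ✓ CMP  NZCV=0010
1: · MOVLS
2: ✓ SUBGE  r2←0xbb
3: ✓ ADDVC  r0←0x3d
4: ✓ CMP  NZCV=1000
5: ✓ ADDMI  r4←0xe6
6: ✓ ADDNE  r1←0x40

EXEC = [2,3,5,6]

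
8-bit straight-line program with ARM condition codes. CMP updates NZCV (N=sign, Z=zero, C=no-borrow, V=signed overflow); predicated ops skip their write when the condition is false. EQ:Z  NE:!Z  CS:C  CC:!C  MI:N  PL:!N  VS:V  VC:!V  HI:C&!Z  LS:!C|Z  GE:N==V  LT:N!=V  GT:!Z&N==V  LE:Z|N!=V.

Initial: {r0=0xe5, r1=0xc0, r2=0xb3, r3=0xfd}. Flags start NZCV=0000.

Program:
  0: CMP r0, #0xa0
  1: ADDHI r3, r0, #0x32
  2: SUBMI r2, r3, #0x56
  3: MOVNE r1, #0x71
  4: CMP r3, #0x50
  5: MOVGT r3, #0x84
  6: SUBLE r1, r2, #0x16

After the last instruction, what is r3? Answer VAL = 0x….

0: ✓ CMP  NZCV=0010
1: ✓ ADDHI  r3←0x17
2: · SUBMI
3: ✓ MOVNE  r1←0x71
4: ✓ CMP  NZCV=1000
5: · MOVGT
6: ✓ SUBLE  r1←0x9d

VAL = 0x17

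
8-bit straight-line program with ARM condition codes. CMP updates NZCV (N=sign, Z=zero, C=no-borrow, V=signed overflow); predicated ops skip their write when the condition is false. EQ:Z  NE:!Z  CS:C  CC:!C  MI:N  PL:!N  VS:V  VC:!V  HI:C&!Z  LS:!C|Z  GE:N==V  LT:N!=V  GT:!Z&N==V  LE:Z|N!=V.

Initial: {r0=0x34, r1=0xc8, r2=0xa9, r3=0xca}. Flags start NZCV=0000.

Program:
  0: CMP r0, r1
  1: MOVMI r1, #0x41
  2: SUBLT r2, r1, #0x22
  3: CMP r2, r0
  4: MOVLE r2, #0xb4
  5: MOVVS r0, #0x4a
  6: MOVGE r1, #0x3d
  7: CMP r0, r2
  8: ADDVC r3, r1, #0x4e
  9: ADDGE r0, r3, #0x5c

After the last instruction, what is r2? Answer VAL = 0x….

VAL = 0xb4

[0] flags=0000 → (cmp)
[1] flags=0000 MI?F → skip
[2] flags=0000 LT?F → skip
[3] flags=0011 → (cmp)
[4] flags=0011 LE?T → r2=0xb4
[5] flags=0011 VS?T → r0=0x4a
[6] flags=0011 GE?F → skip
[7] flags=1001 → (cmp)
[8] flags=1001 VC?F → skip
[9] flags=1001 GE?T → r0=0x26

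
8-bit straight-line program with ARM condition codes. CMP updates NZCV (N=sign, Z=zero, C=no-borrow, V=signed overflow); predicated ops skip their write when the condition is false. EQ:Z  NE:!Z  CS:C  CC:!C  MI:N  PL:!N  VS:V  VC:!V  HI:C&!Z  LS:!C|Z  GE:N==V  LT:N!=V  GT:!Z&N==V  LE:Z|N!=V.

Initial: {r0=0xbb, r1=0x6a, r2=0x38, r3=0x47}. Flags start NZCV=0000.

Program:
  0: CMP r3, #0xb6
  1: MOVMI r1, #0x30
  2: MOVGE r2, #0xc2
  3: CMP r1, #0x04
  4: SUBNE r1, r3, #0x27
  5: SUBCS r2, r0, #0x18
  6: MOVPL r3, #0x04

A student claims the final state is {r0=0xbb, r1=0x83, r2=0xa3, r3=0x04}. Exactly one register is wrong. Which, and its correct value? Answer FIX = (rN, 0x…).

[0] flags=1001 → (cmp)
[1] flags=1001 MI?T → r1=0x30
[2] flags=1001 GE?T → r2=0xc2
[3] flags=0010 → (cmp)
[4] flags=0010 NE?T → r1=0x20
[5] flags=0010 CS?T → r2=0xa3
[6] flags=0010 PL?T → r3=0x04

FIX = (r1, 0x20)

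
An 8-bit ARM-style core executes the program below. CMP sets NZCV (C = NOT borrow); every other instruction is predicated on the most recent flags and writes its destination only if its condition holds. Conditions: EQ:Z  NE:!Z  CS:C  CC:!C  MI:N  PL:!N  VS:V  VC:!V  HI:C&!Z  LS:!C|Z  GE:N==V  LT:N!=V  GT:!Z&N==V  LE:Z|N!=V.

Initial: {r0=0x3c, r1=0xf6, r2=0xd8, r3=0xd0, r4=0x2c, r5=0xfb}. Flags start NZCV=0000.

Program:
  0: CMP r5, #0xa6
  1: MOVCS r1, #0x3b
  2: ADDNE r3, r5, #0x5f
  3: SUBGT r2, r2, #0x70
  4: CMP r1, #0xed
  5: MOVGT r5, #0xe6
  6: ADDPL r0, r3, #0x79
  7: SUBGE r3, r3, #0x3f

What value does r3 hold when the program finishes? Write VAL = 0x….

VAL = 0x1b

0: ✓ CMP  NZCV=0010
1: ✓ MOVCS  r1←0x3b
2: ✓ ADDNE  r3←0x5a
3: ✓ SUBGT  r2←0x68
4: ✓ CMP  NZCV=0000
5: ✓ MOVGT  r5←0xe6
6: ✓ ADDPL  r0←0xd3
7: ✓ SUBGE  r3←0x1b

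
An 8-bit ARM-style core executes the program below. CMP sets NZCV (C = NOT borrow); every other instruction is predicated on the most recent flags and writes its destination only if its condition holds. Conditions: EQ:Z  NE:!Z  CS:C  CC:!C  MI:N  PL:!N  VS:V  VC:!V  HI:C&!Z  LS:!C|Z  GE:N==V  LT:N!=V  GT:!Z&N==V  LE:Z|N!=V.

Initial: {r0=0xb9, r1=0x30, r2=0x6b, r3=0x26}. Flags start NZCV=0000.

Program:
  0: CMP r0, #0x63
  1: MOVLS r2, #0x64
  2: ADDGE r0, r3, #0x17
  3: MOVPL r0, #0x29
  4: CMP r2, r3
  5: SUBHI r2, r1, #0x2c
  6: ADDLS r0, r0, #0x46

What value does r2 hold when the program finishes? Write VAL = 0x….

VAL = 0x04

[0] flags=0011 → (cmp)
[1] flags=0011 LS?F → skip
[2] flags=0011 GE?F → skip
[3] flags=0011 PL?T → r0=0x29
[4] flags=0010 → (cmp)
[5] flags=0010 HI?T → r2=0x04
[6] flags=0010 LS?F → skip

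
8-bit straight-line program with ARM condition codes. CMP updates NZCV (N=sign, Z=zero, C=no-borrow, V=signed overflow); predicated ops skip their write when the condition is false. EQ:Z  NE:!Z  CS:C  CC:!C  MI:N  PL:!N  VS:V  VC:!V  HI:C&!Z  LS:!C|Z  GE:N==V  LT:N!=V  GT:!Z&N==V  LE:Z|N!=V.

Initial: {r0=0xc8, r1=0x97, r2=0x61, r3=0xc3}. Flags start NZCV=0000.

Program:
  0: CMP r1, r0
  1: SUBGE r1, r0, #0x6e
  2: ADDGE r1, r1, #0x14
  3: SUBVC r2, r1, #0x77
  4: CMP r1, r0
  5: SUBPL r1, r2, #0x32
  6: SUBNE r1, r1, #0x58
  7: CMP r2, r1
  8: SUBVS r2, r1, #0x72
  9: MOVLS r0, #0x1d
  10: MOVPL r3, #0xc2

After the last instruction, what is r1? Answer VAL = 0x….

[0] flags=1000 → (cmp)
[1] flags=1000 GE?F → skip
[2] flags=1000 GE?F → skip
[3] flags=1000 VC?T → r2=0x20
[4] flags=1000 → (cmp)
[5] flags=1000 PL?F → skip
[6] flags=1000 NE?T → r1=0x3f
[7] flags=1000 → (cmp)
[8] flags=1000 VS?F → skip
[9] flags=1000 LS?T → r0=0x1d
[10] flags=1000 PL?F → skip

VAL = 0x3f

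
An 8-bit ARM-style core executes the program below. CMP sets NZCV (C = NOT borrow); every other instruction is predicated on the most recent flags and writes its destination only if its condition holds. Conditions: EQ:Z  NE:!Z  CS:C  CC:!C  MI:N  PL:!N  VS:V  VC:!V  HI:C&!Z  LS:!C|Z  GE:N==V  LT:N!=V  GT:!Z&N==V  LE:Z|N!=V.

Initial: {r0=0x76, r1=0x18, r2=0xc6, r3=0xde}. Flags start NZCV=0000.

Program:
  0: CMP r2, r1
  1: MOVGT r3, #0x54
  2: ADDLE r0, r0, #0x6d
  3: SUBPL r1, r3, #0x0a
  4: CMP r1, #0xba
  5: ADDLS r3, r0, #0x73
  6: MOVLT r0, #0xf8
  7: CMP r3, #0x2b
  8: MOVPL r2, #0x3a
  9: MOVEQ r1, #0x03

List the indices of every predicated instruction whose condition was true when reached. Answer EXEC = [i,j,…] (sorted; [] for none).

EXEC = [2,5,8]

[0] flags=1010 → (cmp)
[1] flags=1010 GT?F → skip
[2] flags=1010 LE?T → r0=0xe3
[3] flags=1010 PL?F → skip
[4] flags=0000 → (cmp)
[5] flags=0000 LS?T → r3=0x56
[6] flags=0000 LT?F → skip
[7] flags=0010 → (cmp)
[8] flags=0010 PL?T → r2=0x3a
[9] flags=0010 EQ?F → skip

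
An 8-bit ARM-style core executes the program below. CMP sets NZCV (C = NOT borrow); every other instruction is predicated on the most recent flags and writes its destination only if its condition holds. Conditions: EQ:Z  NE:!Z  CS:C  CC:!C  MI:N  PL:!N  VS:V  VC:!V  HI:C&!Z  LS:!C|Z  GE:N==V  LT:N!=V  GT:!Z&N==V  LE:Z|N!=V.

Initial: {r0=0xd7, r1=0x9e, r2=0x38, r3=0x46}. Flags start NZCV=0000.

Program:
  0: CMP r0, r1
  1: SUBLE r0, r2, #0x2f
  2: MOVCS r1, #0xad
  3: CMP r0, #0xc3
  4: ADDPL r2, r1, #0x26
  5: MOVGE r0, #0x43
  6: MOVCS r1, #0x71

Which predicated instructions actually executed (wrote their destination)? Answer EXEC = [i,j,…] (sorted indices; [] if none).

[0] flags=0010 → (cmp)
[1] flags=0010 LE?F → skip
[2] flags=0010 CS?T → r1=0xad
[3] flags=0010 → (cmp)
[4] flags=0010 PL?T → r2=0xd3
[5] flags=0010 GE?T → r0=0x43
[6] flags=0010 CS?T → r1=0x71

EXEC = [2,4,5,6]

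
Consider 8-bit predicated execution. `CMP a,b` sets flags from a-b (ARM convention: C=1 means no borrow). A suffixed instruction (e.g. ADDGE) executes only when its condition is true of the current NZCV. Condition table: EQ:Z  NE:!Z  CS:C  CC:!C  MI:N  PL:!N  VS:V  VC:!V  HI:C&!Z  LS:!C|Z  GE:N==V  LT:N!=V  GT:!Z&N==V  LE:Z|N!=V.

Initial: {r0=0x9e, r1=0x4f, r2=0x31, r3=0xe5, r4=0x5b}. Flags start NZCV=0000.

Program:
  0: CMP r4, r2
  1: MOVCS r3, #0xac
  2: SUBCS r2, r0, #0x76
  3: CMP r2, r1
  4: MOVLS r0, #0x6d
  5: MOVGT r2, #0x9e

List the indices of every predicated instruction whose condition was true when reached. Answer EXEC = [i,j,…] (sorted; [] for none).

[0] flags=0010 → (cmp)
[1] flags=0010 CS?T → r3=0xac
[2] flags=0010 CS?T → r2=0x28
[3] flags=1000 → (cmp)
[4] flags=1000 LS?T → r0=0x6d
[5] flags=1000 GT?F → skip

EXEC = [1,2,4]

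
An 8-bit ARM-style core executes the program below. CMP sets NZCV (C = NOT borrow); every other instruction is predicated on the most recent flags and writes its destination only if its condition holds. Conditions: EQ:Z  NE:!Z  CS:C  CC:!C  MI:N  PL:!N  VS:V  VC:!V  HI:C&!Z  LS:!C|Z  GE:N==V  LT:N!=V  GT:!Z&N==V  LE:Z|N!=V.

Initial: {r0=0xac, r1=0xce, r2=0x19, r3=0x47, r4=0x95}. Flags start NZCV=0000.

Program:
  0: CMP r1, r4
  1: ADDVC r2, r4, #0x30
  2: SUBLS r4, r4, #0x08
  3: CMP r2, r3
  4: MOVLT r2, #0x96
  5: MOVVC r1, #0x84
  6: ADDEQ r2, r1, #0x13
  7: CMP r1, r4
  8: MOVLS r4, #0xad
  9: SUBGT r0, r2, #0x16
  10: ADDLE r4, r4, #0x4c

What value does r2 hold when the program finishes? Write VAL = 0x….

VAL = 0x96

[0] flags=0010 → (cmp)
[1] flags=0010 VC?T → r2=0xc5
[2] flags=0010 LS?F → skip
[3] flags=0011 → (cmp)
[4] flags=0011 LT?T → r2=0x96
[5] flags=0011 VC?F → skip
[6] flags=0011 EQ?F → skip
[7] flags=0010 → (cmp)
[8] flags=0010 LS?F → skip
[9] flags=0010 GT?T → r0=0x80
[10] flags=0010 LE?F → skip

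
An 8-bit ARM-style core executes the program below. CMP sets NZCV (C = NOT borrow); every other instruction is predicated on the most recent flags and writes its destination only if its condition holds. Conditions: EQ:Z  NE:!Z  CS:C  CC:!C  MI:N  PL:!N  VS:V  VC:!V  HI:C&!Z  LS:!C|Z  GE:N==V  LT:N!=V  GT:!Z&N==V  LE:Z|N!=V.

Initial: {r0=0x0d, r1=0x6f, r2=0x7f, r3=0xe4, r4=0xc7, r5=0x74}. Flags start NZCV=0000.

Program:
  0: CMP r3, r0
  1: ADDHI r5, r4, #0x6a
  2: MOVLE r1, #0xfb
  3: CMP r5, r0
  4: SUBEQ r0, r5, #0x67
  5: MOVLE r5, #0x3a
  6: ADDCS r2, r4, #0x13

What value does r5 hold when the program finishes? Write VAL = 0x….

VAL = 0x31

[0] flags=1010 → (cmp)
[1] flags=1010 HI?T → r5=0x31
[2] flags=1010 LE?T → r1=0xfb
[3] flags=0010 → (cmp)
[4] flags=0010 EQ?F → skip
[5] flags=0010 LE?F → skip
[6] flags=0010 CS?T → r2=0xda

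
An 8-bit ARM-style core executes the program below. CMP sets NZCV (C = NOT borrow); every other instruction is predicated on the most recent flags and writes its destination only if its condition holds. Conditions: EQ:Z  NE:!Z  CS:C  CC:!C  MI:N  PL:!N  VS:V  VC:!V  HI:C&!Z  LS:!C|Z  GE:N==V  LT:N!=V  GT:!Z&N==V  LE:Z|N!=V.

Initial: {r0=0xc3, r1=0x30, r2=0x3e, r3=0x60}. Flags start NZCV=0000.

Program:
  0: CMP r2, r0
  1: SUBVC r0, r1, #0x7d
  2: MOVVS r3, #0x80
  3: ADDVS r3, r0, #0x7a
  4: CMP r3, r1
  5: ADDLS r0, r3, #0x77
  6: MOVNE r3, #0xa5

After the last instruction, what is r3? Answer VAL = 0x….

VAL = 0xa5

0: ✓ CMP  NZCV=0000
1: ✓ SUBVC  r0←0xb3
2: · MOVVS
3: · ADDVS
4: ✓ CMP  NZCV=0010
5: · ADDLS
6: ✓ MOVNE  r3←0xa5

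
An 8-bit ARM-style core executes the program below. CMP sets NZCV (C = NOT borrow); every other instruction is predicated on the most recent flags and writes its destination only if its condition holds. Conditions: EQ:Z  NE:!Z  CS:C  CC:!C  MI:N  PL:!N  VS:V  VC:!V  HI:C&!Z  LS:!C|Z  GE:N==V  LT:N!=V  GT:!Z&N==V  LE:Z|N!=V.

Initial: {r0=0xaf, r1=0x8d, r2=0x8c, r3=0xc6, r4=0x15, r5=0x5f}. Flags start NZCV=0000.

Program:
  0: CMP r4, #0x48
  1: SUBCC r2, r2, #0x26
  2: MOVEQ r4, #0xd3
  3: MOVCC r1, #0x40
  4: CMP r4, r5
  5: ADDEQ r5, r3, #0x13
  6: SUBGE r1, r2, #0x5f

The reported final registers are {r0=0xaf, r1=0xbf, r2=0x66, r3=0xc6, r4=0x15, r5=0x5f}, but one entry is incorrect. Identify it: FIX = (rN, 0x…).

FIX = (r1, 0x40)

0: ✓ CMP  NZCV=1000
1: ✓ SUBCC  r2←0x66
2: · MOVEQ
3: ✓ MOVCC  r1←0x40
4: ✓ CMP  NZCV=1000
5: · ADDEQ
6: · SUBGE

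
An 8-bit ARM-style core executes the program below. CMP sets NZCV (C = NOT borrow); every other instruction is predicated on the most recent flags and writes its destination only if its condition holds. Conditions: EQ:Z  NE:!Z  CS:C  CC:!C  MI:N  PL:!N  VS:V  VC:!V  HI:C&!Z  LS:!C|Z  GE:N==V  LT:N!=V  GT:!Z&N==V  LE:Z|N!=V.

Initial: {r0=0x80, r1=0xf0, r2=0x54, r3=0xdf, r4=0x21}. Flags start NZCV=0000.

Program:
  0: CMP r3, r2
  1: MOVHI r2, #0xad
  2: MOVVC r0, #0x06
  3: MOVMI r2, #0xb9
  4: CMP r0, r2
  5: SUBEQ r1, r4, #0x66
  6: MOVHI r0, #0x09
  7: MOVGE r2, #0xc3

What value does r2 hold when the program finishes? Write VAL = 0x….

VAL = 0xc3

[0] flags=1010 → (cmp)
[1] flags=1010 HI?T → r2=0xad
[2] flags=1010 VC?T → r0=0x06
[3] flags=1010 MI?T → r2=0xb9
[4] flags=0000 → (cmp)
[5] flags=0000 EQ?F → skip
[6] flags=0000 HI?F → skip
[7] flags=0000 GE?T → r2=0xc3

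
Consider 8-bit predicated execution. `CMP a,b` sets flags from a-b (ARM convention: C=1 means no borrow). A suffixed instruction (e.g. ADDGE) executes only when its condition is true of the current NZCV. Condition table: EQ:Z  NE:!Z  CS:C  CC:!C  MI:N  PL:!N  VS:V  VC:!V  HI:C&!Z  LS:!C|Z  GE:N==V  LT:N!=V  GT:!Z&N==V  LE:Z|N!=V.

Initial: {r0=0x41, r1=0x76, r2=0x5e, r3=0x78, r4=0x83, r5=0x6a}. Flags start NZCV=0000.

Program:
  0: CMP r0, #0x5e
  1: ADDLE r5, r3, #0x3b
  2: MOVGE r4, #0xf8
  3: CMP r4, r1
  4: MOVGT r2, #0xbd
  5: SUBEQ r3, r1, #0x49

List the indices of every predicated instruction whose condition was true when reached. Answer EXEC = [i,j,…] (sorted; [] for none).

EXEC = [1]

0: ✓ CMP  NZCV=1000
1: ✓ ADDLE  r5←0xb3
2: · MOVGE
3: ✓ CMP  NZCV=0011
4: · MOVGT
5: · SUBEQ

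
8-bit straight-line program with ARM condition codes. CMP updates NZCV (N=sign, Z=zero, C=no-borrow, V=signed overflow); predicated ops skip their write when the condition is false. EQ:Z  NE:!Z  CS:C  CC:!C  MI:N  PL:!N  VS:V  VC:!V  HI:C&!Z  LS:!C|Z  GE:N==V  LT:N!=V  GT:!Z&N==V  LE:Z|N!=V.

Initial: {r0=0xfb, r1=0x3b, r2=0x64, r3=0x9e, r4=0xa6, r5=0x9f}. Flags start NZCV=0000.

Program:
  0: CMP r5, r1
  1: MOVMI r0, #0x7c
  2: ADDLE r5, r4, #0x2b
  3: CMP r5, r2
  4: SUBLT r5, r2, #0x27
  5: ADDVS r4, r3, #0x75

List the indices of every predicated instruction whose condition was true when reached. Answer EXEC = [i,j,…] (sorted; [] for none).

[0] flags=0011 → (cmp)
[1] flags=0011 MI?F → skip
[2] flags=0011 LE?T → r5=0xd1
[3] flags=0011 → (cmp)
[4] flags=0011 LT?T → r5=0x3d
[5] flags=0011 VS?T → r4=0x13

EXEC = [2,4,5]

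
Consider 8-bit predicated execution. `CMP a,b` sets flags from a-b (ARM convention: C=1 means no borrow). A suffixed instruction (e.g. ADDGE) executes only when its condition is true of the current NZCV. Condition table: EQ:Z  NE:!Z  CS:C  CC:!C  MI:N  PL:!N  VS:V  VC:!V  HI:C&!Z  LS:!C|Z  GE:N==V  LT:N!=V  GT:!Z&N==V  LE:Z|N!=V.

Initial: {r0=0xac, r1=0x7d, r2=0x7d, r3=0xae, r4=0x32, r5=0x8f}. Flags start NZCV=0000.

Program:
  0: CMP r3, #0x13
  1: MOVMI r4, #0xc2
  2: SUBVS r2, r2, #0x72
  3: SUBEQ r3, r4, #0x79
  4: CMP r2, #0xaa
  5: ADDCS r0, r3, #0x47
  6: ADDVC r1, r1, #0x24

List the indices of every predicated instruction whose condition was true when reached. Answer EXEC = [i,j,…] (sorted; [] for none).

[0] flags=1010 → (cmp)
[1] flags=1010 MI?T → r4=0xc2
[2] flags=1010 VS?F → skip
[3] flags=1010 EQ?F → skip
[4] flags=1001 → (cmp)
[5] flags=1001 CS?F → skip
[6] flags=1001 VC?F → skip

EXEC = [1]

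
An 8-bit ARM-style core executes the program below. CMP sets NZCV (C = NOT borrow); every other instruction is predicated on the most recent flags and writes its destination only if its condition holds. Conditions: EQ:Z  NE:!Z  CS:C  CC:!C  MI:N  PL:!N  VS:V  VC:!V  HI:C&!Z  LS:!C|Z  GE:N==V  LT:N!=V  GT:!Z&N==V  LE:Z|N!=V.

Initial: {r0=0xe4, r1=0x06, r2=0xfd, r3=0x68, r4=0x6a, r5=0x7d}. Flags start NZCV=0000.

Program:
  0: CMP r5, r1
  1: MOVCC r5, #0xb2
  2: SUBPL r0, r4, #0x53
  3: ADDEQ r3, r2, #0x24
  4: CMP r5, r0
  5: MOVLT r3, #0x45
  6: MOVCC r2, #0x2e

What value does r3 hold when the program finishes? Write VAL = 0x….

VAL = 0x68

[0] flags=0010 → (cmp)
[1] flags=0010 CC?F → skip
[2] flags=0010 PL?T → r0=0x17
[3] flags=0010 EQ?F → skip
[4] flags=0010 → (cmp)
[5] flags=0010 LT?F → skip
[6] flags=0010 CC?F → skip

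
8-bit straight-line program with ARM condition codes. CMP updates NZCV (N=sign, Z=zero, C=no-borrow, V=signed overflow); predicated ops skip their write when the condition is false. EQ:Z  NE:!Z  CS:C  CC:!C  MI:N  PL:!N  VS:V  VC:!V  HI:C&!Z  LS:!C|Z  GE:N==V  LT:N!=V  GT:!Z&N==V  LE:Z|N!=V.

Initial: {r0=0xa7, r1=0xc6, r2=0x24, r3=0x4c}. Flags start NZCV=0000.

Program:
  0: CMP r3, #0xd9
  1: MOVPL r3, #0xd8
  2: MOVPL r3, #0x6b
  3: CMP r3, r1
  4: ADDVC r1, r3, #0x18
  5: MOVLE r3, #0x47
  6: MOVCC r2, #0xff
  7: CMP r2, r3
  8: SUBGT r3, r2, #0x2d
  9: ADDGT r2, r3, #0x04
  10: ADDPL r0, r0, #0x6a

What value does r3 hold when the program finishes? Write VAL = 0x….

VAL = 0x6b

0: ✓ CMP  NZCV=0000
1: ✓ MOVPL  r3←0xd8
2: ✓ MOVPL  r3←0x6b
3: ✓ CMP  NZCV=1001
4: · ADDVC
5: · MOVLE
6: ✓ MOVCC  r2←0xff
7: ✓ CMP  NZCV=1010
8: · SUBGT
9: · ADDGT
10: · ADDPL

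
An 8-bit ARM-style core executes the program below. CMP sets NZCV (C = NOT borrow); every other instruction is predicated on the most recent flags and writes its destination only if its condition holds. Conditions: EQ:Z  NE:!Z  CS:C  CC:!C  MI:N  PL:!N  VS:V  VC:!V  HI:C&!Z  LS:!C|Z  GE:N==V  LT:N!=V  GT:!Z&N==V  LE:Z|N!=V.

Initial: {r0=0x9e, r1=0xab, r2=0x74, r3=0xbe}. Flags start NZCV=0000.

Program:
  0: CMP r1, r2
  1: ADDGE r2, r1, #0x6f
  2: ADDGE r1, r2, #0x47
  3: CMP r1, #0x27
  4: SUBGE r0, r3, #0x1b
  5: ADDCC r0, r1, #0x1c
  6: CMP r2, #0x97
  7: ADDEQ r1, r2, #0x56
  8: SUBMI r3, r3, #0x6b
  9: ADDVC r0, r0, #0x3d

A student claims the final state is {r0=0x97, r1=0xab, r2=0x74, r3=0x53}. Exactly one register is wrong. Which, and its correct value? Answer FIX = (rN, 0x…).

FIX = (r0, 0x9e)

0: ✓ CMP  NZCV=0011
1: · ADDGE
2: · ADDGE
3: ✓ CMP  NZCV=1010
4: · SUBGE
5: · ADDCC
6: ✓ CMP  NZCV=1001
7: · ADDEQ
8: ✓ SUBMI  r3←0x53
9: · ADDVC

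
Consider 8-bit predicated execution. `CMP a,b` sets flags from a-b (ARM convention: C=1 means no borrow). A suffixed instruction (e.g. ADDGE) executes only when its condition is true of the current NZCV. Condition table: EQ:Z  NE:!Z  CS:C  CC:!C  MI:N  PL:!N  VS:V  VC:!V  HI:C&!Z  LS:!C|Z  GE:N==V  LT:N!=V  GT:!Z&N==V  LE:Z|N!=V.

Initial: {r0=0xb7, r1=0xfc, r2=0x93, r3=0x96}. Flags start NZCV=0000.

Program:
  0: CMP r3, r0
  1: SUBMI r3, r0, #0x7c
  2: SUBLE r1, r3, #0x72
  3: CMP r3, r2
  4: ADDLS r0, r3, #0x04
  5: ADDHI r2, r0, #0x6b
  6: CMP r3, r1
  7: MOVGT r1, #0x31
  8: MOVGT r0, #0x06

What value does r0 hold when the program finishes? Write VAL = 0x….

VAL = 0x06

0: ✓ CMP  NZCV=1000
1: ✓ SUBMI  r3←0x3b
2: ✓ SUBLE  r1←0xc9
3: ✓ CMP  NZCV=1001
4: ✓ ADDLS  r0←0x3f
5: · ADDHI
6: ✓ CMP  NZCV=0000
7: ✓ MOVGT  r1←0x31
8: ✓ MOVGT  r0←0x06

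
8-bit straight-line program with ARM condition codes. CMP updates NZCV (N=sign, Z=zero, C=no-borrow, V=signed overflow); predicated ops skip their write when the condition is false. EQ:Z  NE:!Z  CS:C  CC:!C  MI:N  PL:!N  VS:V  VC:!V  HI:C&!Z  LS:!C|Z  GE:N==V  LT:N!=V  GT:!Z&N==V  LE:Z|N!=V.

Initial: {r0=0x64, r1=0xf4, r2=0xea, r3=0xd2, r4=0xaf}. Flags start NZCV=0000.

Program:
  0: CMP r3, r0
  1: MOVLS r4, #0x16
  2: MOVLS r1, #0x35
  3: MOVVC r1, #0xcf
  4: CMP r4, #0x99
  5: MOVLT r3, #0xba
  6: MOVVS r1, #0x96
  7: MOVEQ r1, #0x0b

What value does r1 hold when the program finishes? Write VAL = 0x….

0: ✓ CMP  NZCV=0011
1: · MOVLS
2: · MOVLS
3: · MOVVC
4: ✓ CMP  NZCV=0010
5: · MOVLT
6: · MOVVS
7: · MOVEQ

VAL = 0xf4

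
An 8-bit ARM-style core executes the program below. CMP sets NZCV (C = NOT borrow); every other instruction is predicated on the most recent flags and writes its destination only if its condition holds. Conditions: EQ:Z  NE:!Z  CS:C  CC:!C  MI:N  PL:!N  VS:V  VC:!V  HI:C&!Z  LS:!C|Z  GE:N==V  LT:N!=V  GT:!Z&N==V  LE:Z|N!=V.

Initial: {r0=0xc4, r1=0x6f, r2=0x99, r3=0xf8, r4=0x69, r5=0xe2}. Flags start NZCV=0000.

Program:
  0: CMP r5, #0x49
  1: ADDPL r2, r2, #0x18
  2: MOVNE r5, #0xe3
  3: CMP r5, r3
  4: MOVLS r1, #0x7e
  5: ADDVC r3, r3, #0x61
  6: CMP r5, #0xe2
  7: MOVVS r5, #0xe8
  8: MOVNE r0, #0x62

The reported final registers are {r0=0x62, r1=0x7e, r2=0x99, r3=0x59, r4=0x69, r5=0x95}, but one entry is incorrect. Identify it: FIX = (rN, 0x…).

0: ✓ CMP  NZCV=1010
1: · ADDPL
2: ✓ MOVNE  r5←0xe3
3: ✓ CMP  NZCV=1000
4: ✓ MOVLS  r1←0x7e
5: ✓ ADDVC  r3←0x59
6: ✓ CMP  NZCV=0010
7: · MOVVS
8: ✓ MOVNE  r0←0x62

FIX = (r5, 0xe3)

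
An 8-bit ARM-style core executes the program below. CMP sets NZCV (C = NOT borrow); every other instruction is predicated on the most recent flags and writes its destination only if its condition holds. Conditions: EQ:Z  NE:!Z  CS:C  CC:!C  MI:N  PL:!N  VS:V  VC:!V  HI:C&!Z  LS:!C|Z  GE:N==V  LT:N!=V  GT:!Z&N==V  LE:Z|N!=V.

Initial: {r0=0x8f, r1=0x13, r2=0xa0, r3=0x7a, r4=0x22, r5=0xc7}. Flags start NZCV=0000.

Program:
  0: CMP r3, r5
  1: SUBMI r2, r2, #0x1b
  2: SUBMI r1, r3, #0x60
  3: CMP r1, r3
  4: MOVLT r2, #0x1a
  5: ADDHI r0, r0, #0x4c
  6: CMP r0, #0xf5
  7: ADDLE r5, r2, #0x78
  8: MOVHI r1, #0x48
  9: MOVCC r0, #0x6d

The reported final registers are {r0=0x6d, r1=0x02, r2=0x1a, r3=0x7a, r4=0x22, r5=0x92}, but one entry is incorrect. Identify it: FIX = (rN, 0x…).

0: ✓ CMP  NZCV=1001
1: ✓ SUBMI  r2←0x85
2: ✓ SUBMI  r1←0x1a
3: ✓ CMP  NZCV=1000
4: ✓ MOVLT  r2←0x1a
5: · ADDHI
6: ✓ CMP  NZCV=1000
7: ✓ ADDLE  r5←0x92
8: · MOVHI
9: ✓ MOVCC  r0←0x6d

FIX = (r1, 0x1a)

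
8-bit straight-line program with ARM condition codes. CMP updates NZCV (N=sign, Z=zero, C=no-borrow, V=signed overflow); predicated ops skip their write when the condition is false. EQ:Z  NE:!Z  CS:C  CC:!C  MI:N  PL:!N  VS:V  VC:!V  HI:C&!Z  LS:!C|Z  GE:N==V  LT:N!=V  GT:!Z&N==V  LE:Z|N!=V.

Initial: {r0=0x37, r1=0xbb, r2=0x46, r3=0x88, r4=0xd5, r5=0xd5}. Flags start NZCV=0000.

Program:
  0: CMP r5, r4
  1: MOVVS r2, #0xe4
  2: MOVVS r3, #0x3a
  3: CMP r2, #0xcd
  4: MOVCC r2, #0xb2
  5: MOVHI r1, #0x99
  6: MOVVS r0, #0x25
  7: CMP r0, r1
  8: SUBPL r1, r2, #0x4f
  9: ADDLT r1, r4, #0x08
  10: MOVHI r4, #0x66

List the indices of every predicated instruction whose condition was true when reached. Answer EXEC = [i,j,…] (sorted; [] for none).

EXEC = [4,8]

0: ✓ CMP  NZCV=0110
1: · MOVVS
2: · MOVVS
3: ✓ CMP  NZCV=0000
4: ✓ MOVCC  r2←0xb2
5: · MOVHI
6: · MOVVS
7: ✓ CMP  NZCV=0000
8: ✓ SUBPL  r1←0x63
9: · ADDLT
10: · MOVHI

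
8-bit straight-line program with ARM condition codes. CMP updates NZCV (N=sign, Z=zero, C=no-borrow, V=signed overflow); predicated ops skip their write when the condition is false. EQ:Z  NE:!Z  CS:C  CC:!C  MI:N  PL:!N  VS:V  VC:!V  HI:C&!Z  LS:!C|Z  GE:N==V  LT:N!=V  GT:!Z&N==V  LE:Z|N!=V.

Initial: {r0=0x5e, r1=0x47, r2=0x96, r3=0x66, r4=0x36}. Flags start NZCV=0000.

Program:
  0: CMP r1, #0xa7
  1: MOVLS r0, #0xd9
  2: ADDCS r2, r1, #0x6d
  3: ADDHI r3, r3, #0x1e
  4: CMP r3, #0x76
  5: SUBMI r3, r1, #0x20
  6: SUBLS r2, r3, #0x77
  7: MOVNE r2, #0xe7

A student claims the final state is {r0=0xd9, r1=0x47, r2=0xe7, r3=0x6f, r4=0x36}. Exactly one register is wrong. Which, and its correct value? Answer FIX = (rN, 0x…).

0: ✓ CMP  NZCV=1001
1: ✓ MOVLS  r0←0xd9
2: · ADDCS
3: · ADDHI
4: ✓ CMP  NZCV=1000
5: ✓ SUBMI  r3←0x27
6: ✓ SUBLS  r2←0xb0
7: ✓ MOVNE  r2←0xe7

FIX = (r3, 0x27)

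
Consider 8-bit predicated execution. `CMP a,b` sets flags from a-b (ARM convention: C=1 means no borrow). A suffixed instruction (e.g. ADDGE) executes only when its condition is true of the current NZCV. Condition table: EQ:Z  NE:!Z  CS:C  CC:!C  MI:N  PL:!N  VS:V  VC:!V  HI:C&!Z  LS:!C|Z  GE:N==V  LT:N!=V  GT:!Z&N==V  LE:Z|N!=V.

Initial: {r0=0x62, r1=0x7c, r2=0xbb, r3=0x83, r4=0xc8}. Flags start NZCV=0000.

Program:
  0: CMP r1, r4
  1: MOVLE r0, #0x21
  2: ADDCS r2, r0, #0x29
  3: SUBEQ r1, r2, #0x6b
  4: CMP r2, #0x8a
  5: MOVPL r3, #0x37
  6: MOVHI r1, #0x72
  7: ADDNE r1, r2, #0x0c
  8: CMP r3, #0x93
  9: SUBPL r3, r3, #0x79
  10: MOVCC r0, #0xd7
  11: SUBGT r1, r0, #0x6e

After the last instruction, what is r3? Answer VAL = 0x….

0: ✓ CMP  NZCV=1001
1: · MOVLE
2: · ADDCS
3: · SUBEQ
4: ✓ CMP  NZCV=0010
5: ✓ MOVPL  r3←0x37
6: ✓ MOVHI  r1←0x72
7: ✓ ADDNE  r1←0xc7
8: ✓ CMP  NZCV=1001
9: · SUBPL
10: ✓ MOVCC  r0←0xd7
11: ✓ SUBGT  r1←0x69

VAL = 0x37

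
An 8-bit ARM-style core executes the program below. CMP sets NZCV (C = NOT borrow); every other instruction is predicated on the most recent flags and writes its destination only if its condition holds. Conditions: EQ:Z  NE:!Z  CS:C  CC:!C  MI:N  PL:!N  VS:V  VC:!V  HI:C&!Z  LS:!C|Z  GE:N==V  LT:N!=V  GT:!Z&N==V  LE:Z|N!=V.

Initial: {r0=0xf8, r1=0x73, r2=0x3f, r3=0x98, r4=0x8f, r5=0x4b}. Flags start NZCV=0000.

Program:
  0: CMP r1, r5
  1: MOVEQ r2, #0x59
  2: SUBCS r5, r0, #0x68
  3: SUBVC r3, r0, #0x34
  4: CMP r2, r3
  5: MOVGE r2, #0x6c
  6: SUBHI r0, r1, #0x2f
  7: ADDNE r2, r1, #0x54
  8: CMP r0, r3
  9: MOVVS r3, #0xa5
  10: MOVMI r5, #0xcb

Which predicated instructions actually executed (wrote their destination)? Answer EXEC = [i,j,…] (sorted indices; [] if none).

EXEC = [2,3,5,7]

[0] flags=0010 → (cmp)
[1] flags=0010 EQ?F → skip
[2] flags=0010 CS?T → r5=0x90
[3] flags=0010 VC?T → r3=0xc4
[4] flags=0000 → (cmp)
[5] flags=0000 GE?T → r2=0x6c
[6] flags=0000 HI?F → skip
[7] flags=0000 NE?T → r2=0xc7
[8] flags=0010 → (cmp)
[9] flags=0010 VS?F → skip
[10] flags=0010 MI?F → skip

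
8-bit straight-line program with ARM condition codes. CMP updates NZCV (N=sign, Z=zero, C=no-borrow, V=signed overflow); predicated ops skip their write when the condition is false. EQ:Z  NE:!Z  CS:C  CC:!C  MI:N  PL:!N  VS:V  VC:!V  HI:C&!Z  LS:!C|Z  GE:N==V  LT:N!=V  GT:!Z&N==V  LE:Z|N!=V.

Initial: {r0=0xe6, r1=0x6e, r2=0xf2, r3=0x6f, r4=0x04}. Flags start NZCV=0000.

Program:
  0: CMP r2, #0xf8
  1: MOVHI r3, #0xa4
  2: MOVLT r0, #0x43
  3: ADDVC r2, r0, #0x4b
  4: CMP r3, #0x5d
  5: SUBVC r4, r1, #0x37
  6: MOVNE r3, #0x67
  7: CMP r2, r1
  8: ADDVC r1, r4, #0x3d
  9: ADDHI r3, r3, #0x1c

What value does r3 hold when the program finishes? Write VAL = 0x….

VAL = 0x83

0: ✓ CMP  NZCV=1000
1: · MOVHI
2: ✓ MOVLT  r0←0x43
3: ✓ ADDVC  r2←0x8e
4: ✓ CMP  NZCV=0010
5: ✓ SUBVC  r4←0x37
6: ✓ MOVNE  r3←0x67
7: ✓ CMP  NZCV=0011
8: · ADDVC
9: ✓ ADDHI  r3←0x83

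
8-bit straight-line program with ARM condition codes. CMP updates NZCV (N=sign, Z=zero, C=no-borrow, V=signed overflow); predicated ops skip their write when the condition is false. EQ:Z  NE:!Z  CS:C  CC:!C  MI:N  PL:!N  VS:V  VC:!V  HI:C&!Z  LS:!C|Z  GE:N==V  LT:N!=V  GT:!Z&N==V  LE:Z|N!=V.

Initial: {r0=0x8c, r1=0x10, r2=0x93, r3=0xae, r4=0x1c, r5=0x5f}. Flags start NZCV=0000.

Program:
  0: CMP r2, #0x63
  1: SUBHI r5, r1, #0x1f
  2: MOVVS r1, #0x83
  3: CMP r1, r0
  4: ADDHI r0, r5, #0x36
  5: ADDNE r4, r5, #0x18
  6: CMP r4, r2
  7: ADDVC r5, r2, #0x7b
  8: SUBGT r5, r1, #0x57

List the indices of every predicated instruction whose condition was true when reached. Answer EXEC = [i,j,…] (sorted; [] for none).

[0] flags=0011 → (cmp)
[1] flags=0011 HI?T → r5=0xf1
[2] flags=0011 VS?T → r1=0x83
[3] flags=1000 → (cmp)
[4] flags=1000 HI?F → skip
[5] flags=1000 NE?T → r4=0x09
[6] flags=0000 → (cmp)
[7] flags=0000 VC?T → r5=0x0e
[8] flags=0000 GT?T → r5=0x2c

EXEC = [1,2,5,7,8]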